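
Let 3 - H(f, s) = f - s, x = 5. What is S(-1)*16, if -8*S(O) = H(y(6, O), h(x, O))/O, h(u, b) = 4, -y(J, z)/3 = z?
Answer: 8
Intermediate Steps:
y(J, z) = -3*z
H(f, s) = 3 + s - f (H(f, s) = 3 - (f - s) = 3 + (s - f) = 3 + s - f)
S(O) = -(7 + 3*O)/(8*O) (S(O) = -(3 + 4 - (-3)*O)/(8*O) = -(3 + 4 + 3*O)/(8*O) = -(7 + 3*O)/(8*O))
S(-1)*16 = ((⅛)*(-7 - 3*(-1))/(-1))*16 = ((⅛)*(-1)*(-7 + 3))*16 = ((⅛)*(-1)*(-4))*16 = (½)*16 = 8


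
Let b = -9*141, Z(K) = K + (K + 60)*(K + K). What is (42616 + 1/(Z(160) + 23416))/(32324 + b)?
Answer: 4004881217/2918424680 ≈ 1.3723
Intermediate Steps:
Z(K) = K + 2*K*(60 + K) (Z(K) = K + (60 + K)*(2*K) = K + 2*K*(60 + K))
b = -1269
(42616 + 1/(Z(160) + 23416))/(32324 + b) = (42616 + 1/(160*(121 + 2*160) + 23416))/(32324 - 1269) = (42616 + 1/(160*(121 + 320) + 23416))/31055 = (42616 + 1/(160*441 + 23416))*(1/31055) = (42616 + 1/(70560 + 23416))*(1/31055) = (42616 + 1/93976)*(1/31055) = (4004881217/93976)*(1/31055) = 4004881217/2918424680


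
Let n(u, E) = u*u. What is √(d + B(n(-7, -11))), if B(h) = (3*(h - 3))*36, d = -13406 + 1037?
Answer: I*√7401 ≈ 86.029*I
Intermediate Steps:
d = -12369
n(u, E) = u²
B(h) = -324 + 108*h (B(h) = (3*(-3 + h))*36 = (-9 + 3*h)*36 = -324 + 108*h)
√(d + B(n(-7, -11))) = √(-12369 + (-324 + 108*(-7)²)) = √(-12369 + (-324 + 108*49)) = √(-12369 + (-324 + 5292)) = √(-12369 + 4968) = √(-7401) = I*√7401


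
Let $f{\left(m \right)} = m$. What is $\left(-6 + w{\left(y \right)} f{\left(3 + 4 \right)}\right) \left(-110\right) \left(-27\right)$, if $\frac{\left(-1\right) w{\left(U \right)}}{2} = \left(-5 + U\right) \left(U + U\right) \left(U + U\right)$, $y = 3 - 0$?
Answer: $2975940$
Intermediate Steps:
$y = 3$ ($y = 3 + 0 = 3$)
$w{\left(U \right)} = - 8 U^{2} \left(-5 + U\right)$ ($w{\left(U \right)} = - 2 \left(-5 + U\right) \left(U + U\right) \left(U + U\right) = - 2 \left(-5 + U\right) 2 U 2 U = - 2 \cdot 2 U \left(-5 + U\right) 2 U = - 2 \cdot 4 U^{2} \left(-5 + U\right) = - 8 U^{2} \left(-5 + U\right)$)
$\left(-6 + w{\left(y \right)} f{\left(3 + 4 \right)}\right) \left(-110\right) \left(-27\right) = \left(-6 + 8 \cdot 3^{2} \left(5 - 3\right) \left(3 + 4\right)\right) \left(-110\right) \left(-27\right) = \left(-6 + 8 \cdot 9 \left(5 - 3\right) 7\right) \left(-110\right) \left(-27\right) = \left(-6 + 8 \cdot 9 \cdot 2 \cdot 7\right) \left(-110\right) \left(-27\right) = \left(-6 + 144 \cdot 7\right) \left(-110\right) \left(-27\right) = \left(-6 + 1008\right) \left(-110\right) \left(-27\right) = 1002 \left(-110\right) \left(-27\right) = \left(-110220\right) \left(-27\right) = 2975940$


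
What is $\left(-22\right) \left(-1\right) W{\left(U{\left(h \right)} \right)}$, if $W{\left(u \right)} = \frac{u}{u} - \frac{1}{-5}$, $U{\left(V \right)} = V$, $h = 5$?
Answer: $\frac{132}{5} \approx 26.4$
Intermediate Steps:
$W{\left(u \right)} = \frac{6}{5}$ ($W{\left(u \right)} = 1 - - \frac{1}{5} = 1 + \frac{1}{5} = \frac{6}{5}$)
$\left(-22\right) \left(-1\right) W{\left(U{\left(h \right)} \right)} = \left(-22\right) \left(-1\right) \frac{6}{5} = 22 \cdot \frac{6}{5} = \frac{132}{5}$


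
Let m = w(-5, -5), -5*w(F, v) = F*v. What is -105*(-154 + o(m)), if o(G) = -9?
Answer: 17115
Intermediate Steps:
w(F, v) = -F*v/5
m = -5 (m = -1/5*(-5)*(-5) = -5)
-105*(-154 + o(m)) = -105*(-154 - 9) = -105*(-163) = 17115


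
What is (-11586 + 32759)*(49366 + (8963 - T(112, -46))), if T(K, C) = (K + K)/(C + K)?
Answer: 40752625885/33 ≈ 1.2349e+9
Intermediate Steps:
T(K, C) = 2*K/(C + K) (T(K, C) = (2*K)/(C + K) = 2*K/(C + K))
(-11586 + 32759)*(49366 + (8963 - T(112, -46))) = (-11586 + 32759)*(49366 + (8963 - 2*112/(-46 + 112))) = 21173*(49366 + (8963 - 2*112/66)) = 21173*(49366 + (8963 - 1*112/33)) = 21173*(49366 + (8963 - 112/33)) = 21173*(49366 + 295667/33) = 21173*(1924745/33) = 40752625885/33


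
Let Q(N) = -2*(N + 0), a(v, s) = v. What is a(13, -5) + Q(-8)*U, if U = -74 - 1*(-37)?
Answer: -579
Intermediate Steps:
U = -37 (U = -74 + 37 = -37)
Q(N) = -2*N
a(13, -5) + Q(-8)*U = 13 - 2*(-8)*(-37) = 13 + 16*(-37) = 13 - 592 = -579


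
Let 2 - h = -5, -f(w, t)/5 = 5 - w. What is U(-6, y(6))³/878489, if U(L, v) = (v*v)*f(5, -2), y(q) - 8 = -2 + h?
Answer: 0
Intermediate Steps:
f(w, t) = -25 + 5*w (f(w, t) = -5*(5 - w) = -25 + 5*w)
h = 7 (h = 2 - 1*(-5) = 2 + 5 = 7)
y(q) = 13 (y(q) = 8 + (-2 + 7) = 8 + 5 = 13)
U(L, v) = 0 (U(L, v) = (v*v)*(-25 + 5*5) = v²*(-25 + 25) = v²*0 = 0)
U(-6, y(6))³/878489 = 0³/878489 = 0*(1/878489) = 0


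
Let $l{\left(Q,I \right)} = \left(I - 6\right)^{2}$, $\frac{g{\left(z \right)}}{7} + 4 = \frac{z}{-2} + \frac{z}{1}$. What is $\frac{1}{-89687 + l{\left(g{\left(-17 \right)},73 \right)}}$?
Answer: $- \frac{1}{85198} \approx -1.1737 \cdot 10^{-5}$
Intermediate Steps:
$g{\left(z \right)} = -28 + \frac{7 z}{2}$ ($g{\left(z \right)} = -28 + 7 \left(\frac{z}{-2} + \frac{z}{1}\right) = -28 + 7 \left(z \left(- \frac{1}{2}\right) + z 1\right) = -28 + 7 \left(- \frac{z}{2} + z\right) = -28 + 7 \frac{z}{2} = -28 + \frac{7 z}{2}$)
$l{\left(Q,I \right)} = \left(-6 + I\right)^{2}$
$\frac{1}{-89687 + l{\left(g{\left(-17 \right)},73 \right)}} = \frac{1}{-89687 + \left(-6 + 73\right)^{2}} = \frac{1}{-89687 + 67^{2}} = \frac{1}{-89687 + 4489} = \frac{1}{-85198} = - \frac{1}{85198}$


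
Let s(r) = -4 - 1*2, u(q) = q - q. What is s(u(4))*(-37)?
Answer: 222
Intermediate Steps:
u(q) = 0
s(r) = -6 (s(r) = -4 - 2 = -6)
s(u(4))*(-37) = -6*(-37) = 222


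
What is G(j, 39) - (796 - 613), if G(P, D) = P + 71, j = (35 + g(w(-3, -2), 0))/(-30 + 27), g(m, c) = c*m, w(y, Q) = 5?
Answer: -371/3 ≈ -123.67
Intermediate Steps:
j = -35/3 (j = (35 + 0*5)/(-30 + 27) = (35 + 0)/(-3) = 35*(-⅓) = -35/3 ≈ -11.667)
G(P, D) = 71 + P
G(j, 39) - (796 - 613) = (71 - 35/3) - (796 - 613) = 178/3 - 1*183 = 178/3 - 183 = -371/3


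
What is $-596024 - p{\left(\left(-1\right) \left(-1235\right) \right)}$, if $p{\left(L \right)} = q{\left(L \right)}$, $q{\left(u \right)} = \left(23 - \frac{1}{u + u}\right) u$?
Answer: $- \frac{1248857}{2} \approx -6.2443 \cdot 10^{5}$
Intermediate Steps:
$q{\left(u \right)} = u \left(23 - \frac{1}{2 u}\right)$ ($q{\left(u \right)} = \left(23 - \frac{1}{2 u}\right) u = u \left(23 - \frac{1}{2 u}\right)$)
$p{\left(L \right)} = - \frac{1}{2} + 23 L$
$-596024 - p{\left(\left(-1\right) \left(-1235\right) \right)} = -596024 - \left(- \frac{1}{2} + 23 \left(\left(-1\right) \left(-1235\right)\right)\right) = -596024 - \left(- \frac{1}{2} + 23 \cdot 1235\right) = -596024 - \left(- \frac{1}{2} + 28405\right) = -596024 - \frac{56809}{2} = - \frac{1248857}{2}$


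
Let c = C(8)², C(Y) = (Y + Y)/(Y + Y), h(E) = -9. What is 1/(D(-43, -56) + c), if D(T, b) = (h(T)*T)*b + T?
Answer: -1/21714 ≈ -4.6053e-5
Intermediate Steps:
C(Y) = 1 (C(Y) = (2*Y)/((2*Y)) = (2*Y)*(1/(2*Y)) = 1)
D(T, b) = T - 9*T*b (D(T, b) = (-9*T)*b + T = -9*T*b + T = T - 9*T*b)
c = 1 (c = 1² = 1)
1/(D(-43, -56) + c) = 1/(-43*(1 - 9*(-56)) + 1) = 1/(-43*(1 + 504) + 1) = 1/(-43*505 + 1) = 1/(-21715 + 1) = 1/(-21714) = -1/21714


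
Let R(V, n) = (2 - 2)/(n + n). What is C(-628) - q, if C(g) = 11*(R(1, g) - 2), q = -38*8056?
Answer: 306106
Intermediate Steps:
R(V, n) = 0 (R(V, n) = 0/((2*n)) = 0*(1/(2*n)) = 0)
q = -306128
C(g) = -22 (C(g) = 11*(0 - 2) = 11*(-2) = -22)
C(-628) - q = -22 - 1*(-306128) = -22 + 306128 = 306106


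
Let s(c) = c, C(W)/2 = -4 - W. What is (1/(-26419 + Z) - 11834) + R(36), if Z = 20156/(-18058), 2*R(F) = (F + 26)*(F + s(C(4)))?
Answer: -2675068635035/238547229 ≈ -11214.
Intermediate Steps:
C(W) = -8 - 2*W (C(W) = 2*(-4 - W) = -8 - 2*W)
R(F) = (-16 + F)*(26 + F)/2 (R(F) = ((F + 26)*(F + (-8 - 2*4)))/2 = ((26 + F)*(F + (-8 - 8)))/2 = ((26 + F)*(F - 16))/2 = ((26 + F)*(-16 + F))/2 = ((-16 + F)*(26 + F))/2 = (-16 + F)*(26 + F)/2)
Z = -10078/9029 (Z = 20156*(-1/18058) = -10078/9029 ≈ -1.1162)
(1/(-26419 + Z) - 11834) + R(36) = (1/(-26419 - 10078/9029) - 11834) + (-208 + (½)*36² + 5*36) = (1/(-238547229/9029) - 11834) + (-208 + (½)*1296 + 180) = (-9029/238547229 - 11834) + (-208 + 648 + 180) = -2822967917015/238547229 + 620 = -2675068635035/238547229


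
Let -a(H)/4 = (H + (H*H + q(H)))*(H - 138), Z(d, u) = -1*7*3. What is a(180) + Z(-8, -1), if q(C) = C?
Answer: -5503701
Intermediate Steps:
Z(d, u) = -21 (Z(d, u) = -7*3 = -21)
a(H) = -4*(-138 + H)*(H² + 2*H) (a(H) = -4*(H + (H*H + H))*(H - 138) = -4*(H + (H² + H))*(-138 + H) = -4*(H + (H + H²))*(-138 + H) = -4*(H² + 2*H)*(-138 + H) = -4*(-138 + H)*(H² + 2*H))
a(180) + Z(-8, -1) = 4*180*(276 - 1*180² + 136*180) - 21 = 4*180*(276 - 1*32400 + 24480) - 21 = 4*180*(276 - 32400 + 24480) - 21 = 4*180*(-7644) - 21 = -5503680 - 21 = -5503701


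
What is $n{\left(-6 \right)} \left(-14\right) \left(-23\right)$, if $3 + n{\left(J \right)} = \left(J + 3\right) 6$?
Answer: $-6762$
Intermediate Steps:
$n{\left(J \right)} = 15 + 6 J$ ($n{\left(J \right)} = -3 + \left(J + 3\right) 6 = -3 + \left(3 + J\right) 6 = -3 + \left(18 + 6 J\right) = 15 + 6 J$)
$n{\left(-6 \right)} \left(-14\right) \left(-23\right) = \left(15 + 6 \left(-6\right)\right) \left(-14\right) \left(-23\right) = \left(15 - 36\right) \left(-14\right) \left(-23\right) = \left(-21\right) \left(-14\right) \left(-23\right) = 294 \left(-23\right) = -6762$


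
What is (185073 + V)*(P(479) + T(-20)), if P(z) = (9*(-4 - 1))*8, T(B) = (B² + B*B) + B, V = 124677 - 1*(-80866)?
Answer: 164058720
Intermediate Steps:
V = 205543 (V = 124677 + 80866 = 205543)
T(B) = B + 2*B² (T(B) = (B² + B²) + B = 2*B² + B = B + 2*B²)
P(z) = -360 (P(z) = (9*(-5))*8 = -45*8 = -360)
(185073 + V)*(P(479) + T(-20)) = (185073 + 205543)*(-360 - 20*(1 + 2*(-20))) = 390616*(-360 - 20*(1 - 40)) = 390616*(-360 - 20*(-39)) = 390616*(-360 + 780) = 390616*420 = 164058720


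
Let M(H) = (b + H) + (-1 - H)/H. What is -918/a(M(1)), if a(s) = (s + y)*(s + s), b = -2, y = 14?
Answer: 153/11 ≈ 13.909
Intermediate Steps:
M(H) = -2 + H + (-1 - H)/H (M(H) = (-2 + H) + (-1 - H)/H = -2 + H + (-1 - H)/H)
a(s) = 2*s*(14 + s) (a(s) = (s + 14)*(s + s) = (14 + s)*(2*s) = 2*s*(14 + s))
-918/a(M(1)) = -918*1/(2*(14 + (-3 + 1 - 1/1))*(-3 + 1 - 1/1)) = -918*1/(2*(14 + (-3 + 1 - 1*1))*(-3 + 1 - 1*1)) = -918*1/(2*(14 + (-3 + 1 - 1))*(-3 + 1 - 1)) = -918*(-1/(6*(14 - 3))) = -918/(2*(-3)*11) = -918/(-66) = -918*(-1/66) = 153/11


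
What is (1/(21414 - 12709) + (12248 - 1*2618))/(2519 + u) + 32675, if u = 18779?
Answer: 6057999094901/185399090 ≈ 32675.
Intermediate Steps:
(1/(21414 - 12709) + (12248 - 1*2618))/(2519 + u) + 32675 = (1/(21414 - 12709) + (12248 - 1*2618))/(2519 + 18779) + 32675 = (1/8705 + (12248 - 2618))/21298 + 32675 = (1/8705 + 9630)*(1/21298) + 32675 = (83829151/8705)*(1/21298) + 32675 = 83829151/185399090 + 32675 = 6057999094901/185399090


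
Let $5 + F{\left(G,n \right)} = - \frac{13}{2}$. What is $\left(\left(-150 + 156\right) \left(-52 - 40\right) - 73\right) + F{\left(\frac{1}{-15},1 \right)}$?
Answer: $- \frac{1273}{2} \approx -636.5$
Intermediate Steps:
$F{\left(G,n \right)} = - \frac{23}{2}$ ($F{\left(G,n \right)} = -5 - \frac{13}{2} = - \frac{23}{2}$)
$\left(\left(-150 + 156\right) \left(-52 - 40\right) - 73\right) + F{\left(\frac{1}{-15},1 \right)} = \left(\left(-150 + 156\right) \left(-52 - 40\right) - 73\right) - \frac{23}{2} = \left(6 \left(-92\right) - 73\right) - \frac{23}{2} = \left(-552 - 73\right) - \frac{23}{2} = -625 - \frac{23}{2} = - \frac{1273}{2}$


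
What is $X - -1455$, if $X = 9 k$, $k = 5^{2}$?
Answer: $1680$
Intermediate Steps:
$k = 25$
$X = 225$ ($X = 9 \cdot 25 = 225$)
$X - -1455 = 225 - -1455 = 225 + 1455 = 1680$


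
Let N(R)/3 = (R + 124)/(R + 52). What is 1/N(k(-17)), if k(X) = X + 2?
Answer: 37/327 ≈ 0.11315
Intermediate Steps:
k(X) = 2 + X
N(R) = 3*(124 + R)/(52 + R) (N(R) = 3*((R + 124)/(R + 52)) = 3*((124 + R)/(52 + R)) = 3*(124 + R)/(52 + R))
1/N(k(-17)) = 1/(3*(124 + (2 - 17))/(52 + (2 - 17))) = 1/(3*(124 - 15)/(52 - 15)) = 1/(3*109/37) = 1/(3*(1/37)*109) = 1/(327/37) = 37/327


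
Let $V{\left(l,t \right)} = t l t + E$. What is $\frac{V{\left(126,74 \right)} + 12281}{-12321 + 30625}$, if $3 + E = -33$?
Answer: $\frac{54017}{1408} \approx 38.364$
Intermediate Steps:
$E = -36$ ($E = -3 - 33 = -36$)
$V{\left(l,t \right)} = -36 + l t^{2}$ ($V{\left(l,t \right)} = t l t - 36 = l t t - 36 = l t^{2} - 36 = -36 + l t^{2}$)
$\frac{V{\left(126,74 \right)} + 12281}{-12321 + 30625} = \frac{\left(-36 + 126 \cdot 74^{2}\right) + 12281}{-12321 + 30625} = \frac{\left(-36 + 126 \cdot 5476\right) + 12281}{18304} = \left(\left(-36 + 689976\right) + 12281\right) \frac{1}{18304} = \left(689940 + 12281\right) \frac{1}{18304} = 702221 \cdot \frac{1}{18304} = \frac{54017}{1408}$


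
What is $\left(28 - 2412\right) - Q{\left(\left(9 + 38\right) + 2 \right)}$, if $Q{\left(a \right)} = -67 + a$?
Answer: $-2366$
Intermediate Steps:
$\left(28 - 2412\right) - Q{\left(\left(9 + 38\right) + 2 \right)} = \left(28 - 2412\right) - \left(-67 + \left(\left(9 + 38\right) + 2\right)\right) = \left(28 - 2412\right) - \left(-67 + \left(47 + 2\right)\right) = -2384 - \left(-67 + 49\right) = -2384 - -18 = -2384 + 18 = -2366$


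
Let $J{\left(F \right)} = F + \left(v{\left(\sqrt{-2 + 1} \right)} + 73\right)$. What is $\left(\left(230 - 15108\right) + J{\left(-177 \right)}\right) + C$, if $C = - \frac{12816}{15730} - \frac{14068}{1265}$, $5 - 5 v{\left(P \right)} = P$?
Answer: $- \frac{2712147103}{180895} - \frac{i}{5} \approx -14993.0 - 0.2 i$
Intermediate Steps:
$v{\left(P \right)} = 1 - \frac{P}{5}$
$J{\left(F \right)} = 74 + F - \frac{i}{5}$ ($J{\left(F \right)} = F + \left(\left(1 - \frac{\sqrt{-2 + 1}}{5}\right) + 73\right) = F + \left(\left(1 - \frac{\sqrt{-1}}{5}\right) + 73\right) = F + \left(\left(1 - \frac{i}{5}\right) + 73\right) = F + \left(74 - \frac{i}{5}\right) = 74 + F - \frac{i}{5}$)
$C = - \frac{2159108}{180895}$ ($C = \left(-12816\right) \frac{1}{15730} - \frac{14068}{1265} = - \frac{6408}{7865} - \frac{14068}{1265} = - \frac{2159108}{180895} \approx -11.936$)
$\left(\left(230 - 15108\right) + J{\left(-177 \right)}\right) + C = \left(\left(230 - 15108\right) - \left(103 + \frac{i}{5}\right)\right) - \frac{2159108}{180895} = \left(-14878 - \left(103 + \frac{i}{5}\right)\right) - \frac{2159108}{180895} = \left(-14981 - \frac{i}{5}\right) - \frac{2159108}{180895} = - \frac{2712147103}{180895} - \frac{i}{5}$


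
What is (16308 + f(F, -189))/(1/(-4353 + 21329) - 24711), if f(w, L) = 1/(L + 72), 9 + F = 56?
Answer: -6478160432/9816158079 ≈ -0.65995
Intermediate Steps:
F = 47 (F = -9 + 56 = 47)
f(w, L) = 1/(72 + L)
(16308 + f(F, -189))/(1/(-4353 + 21329) - 24711) = (16308 + 1/(72 - 189))/(1/(-4353 + 21329) - 24711) = (16308 + 1/(-117))/(1/16976 - 24711) = (16308 - 1/117)/(1/16976 - 24711) = 1908035/(117*(-419493935/16976)) = (1908035/117)*(-16976/419493935) = -6478160432/9816158079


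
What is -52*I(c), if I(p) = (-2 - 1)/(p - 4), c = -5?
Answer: -52/3 ≈ -17.333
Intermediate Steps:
I(p) = -3/(-4 + p)
-52*I(c) = -(-156)/(-4 - 5) = -(-156)/(-9) = -(-156)*(-1)/9 = -52*⅓ = -52/3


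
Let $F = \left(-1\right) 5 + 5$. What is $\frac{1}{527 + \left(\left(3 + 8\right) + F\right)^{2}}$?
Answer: $\frac{1}{648} \approx 0.0015432$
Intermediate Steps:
$F = 0$ ($F = -5 + 5 = 0$)
$\frac{1}{527 + \left(\left(3 + 8\right) + F\right)^{2}} = \frac{1}{527 + \left(\left(3 + 8\right) + 0\right)^{2}} = \frac{1}{527 + \left(11 + 0\right)^{2}} = \frac{1}{527 + 11^{2}} = \frac{1}{527 + 121} = \frac{1}{648}$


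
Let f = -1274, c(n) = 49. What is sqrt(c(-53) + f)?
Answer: 35*I ≈ 35.0*I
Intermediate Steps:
sqrt(c(-53) + f) = sqrt(49 - 1274) = sqrt(-1225) = 35*I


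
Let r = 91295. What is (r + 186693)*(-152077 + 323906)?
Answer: 47766400052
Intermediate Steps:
(r + 186693)*(-152077 + 323906) = (91295 + 186693)*(-152077 + 323906) = 277988*171829 = 47766400052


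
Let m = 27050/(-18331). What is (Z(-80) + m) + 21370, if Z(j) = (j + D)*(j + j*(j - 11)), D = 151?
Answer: 9762513620/18331 ≈ 5.3257e+5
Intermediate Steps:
m = -27050/18331 (m = 27050*(-1/18331) = -27050/18331 ≈ -1.4756)
Z(j) = (151 + j)*(j + j*(-11 + j)) (Z(j) = (j + 151)*(j + j*(j - 11)) = (151 + j)*(j + j*(-11 + j)))
(Z(-80) + m) + 21370 = (-80*(-1510 + (-80)**2 + 141*(-80)) - 27050/18331) + 21370 = (-80*(-1510 + 6400 - 11280) - 27050/18331) + 21370 = (-80*(-6390) - 27050/18331) + 21370 = (511200 - 27050/18331) + 21370 = 9370780150/18331 + 21370 = 9762513620/18331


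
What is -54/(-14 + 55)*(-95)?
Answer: 5130/41 ≈ 125.12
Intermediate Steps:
-54/(-14 + 55)*(-95) = -54/41*(-95) = 5130/41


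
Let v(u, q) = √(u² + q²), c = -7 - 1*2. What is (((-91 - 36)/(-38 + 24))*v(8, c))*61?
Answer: 7747*√145/14 ≈ 6663.3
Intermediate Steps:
c = -9 (c = -7 - 2 = -9)
v(u, q) = √(q² + u²)
(((-91 - 36)/(-38 + 24))*v(8, c))*61 = (((-91 - 36)/(-38 + 24))*√((-9)² + 8²))*61 = ((-127/(-14))*√(81 + 64))*61 = ((-127*(-1/14))*√145)*61 = (127*√145/14)*61 = 7747*√145/14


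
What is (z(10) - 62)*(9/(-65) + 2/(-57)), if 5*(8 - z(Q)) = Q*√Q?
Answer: 11574/1235 + 1286*√10/3705 ≈ 10.469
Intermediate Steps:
z(Q) = 8 - Q^(3/2)/5 (z(Q) = 8 - Q*√Q/5 = 8 - Q^(3/2)/5)
(z(10) - 62)*(9/(-65) + 2/(-57)) = ((8 - 2*√10) - 62)*(9/(-65) + 2/(-57)) = ((8 - 2*√10) - 62)*(9*(-1/65) + 2*(-1/57)) = ((8 - 2*√10) - 62)*(-9/65 - 2/57) = (-54 - 2*√10)*(-643/3705) = 11574/1235 + 1286*√10/3705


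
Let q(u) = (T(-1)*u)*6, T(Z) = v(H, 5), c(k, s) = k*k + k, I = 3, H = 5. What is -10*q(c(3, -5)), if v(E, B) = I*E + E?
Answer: -14400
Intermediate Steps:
c(k, s) = k + k**2 (c(k, s) = k**2 + k = k + k**2)
v(E, B) = 4*E (v(E, B) = 3*E + E = 4*E)
T(Z) = 20 (T(Z) = 4*5 = 20)
q(u) = 120*u (q(u) = (20*u)*6 = 120*u)
-10*q(c(3, -5)) = -1200*3*(1 + 3) = -1200*3*4 = -1200*12 = -10*1440 = -14400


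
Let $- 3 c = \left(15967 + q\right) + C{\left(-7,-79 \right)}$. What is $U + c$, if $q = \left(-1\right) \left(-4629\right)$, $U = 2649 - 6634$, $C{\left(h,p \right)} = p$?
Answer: $-10824$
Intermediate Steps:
$U = -3985$ ($U = 2649 - 6634 = -3985$)
$q = 4629$
$c = -6839$ ($c = - \frac{\left(15967 + 4629\right) - 79}{3} = - \frac{20596 - 79}{3} = \left(- \frac{1}{3}\right) 20517 = -6839$)
$U + c = -3985 - 6839 = -10824$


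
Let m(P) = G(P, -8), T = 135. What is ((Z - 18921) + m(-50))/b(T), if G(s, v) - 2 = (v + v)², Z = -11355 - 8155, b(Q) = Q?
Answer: -38173/135 ≈ -282.76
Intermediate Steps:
Z = -19510
G(s, v) = 2 + 4*v² (G(s, v) = 2 + (v + v)² = 2 + (2*v)² = 2 + 4*v²)
m(P) = 258 (m(P) = 2 + 4*(-8)² = 2 + 4*64 = 2 + 256 = 258)
((Z - 18921) + m(-50))/b(T) = ((-19510 - 18921) + 258)/135 = (-38431 + 258)*(1/135) = -38173*1/135 = -38173/135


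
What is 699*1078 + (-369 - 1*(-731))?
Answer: 753884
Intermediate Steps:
699*1078 + (-369 - 1*(-731)) = 753522 + (-369 + 731) = 753522 + 362 = 753884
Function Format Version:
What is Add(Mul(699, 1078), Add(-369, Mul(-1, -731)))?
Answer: 753884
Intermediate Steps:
Add(Mul(699, 1078), Add(-369, Mul(-1, -731))) = Add(753522, Add(-369, 731)) = Add(753522, 362) = 753884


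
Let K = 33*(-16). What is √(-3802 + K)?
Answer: I*√4330 ≈ 65.803*I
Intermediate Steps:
K = -528
√(-3802 + K) = √(-3802 - 528) = √(-4330) = I*√4330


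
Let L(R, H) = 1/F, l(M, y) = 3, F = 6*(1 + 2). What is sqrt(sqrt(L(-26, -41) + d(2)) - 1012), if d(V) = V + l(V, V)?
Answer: sqrt(-36432 + 6*sqrt(182))/6 ≈ 31.777*I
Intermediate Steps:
F = 18 (F = 6*3 = 18)
L(R, H) = 1/18
d(V) = 3 + V (d(V) = V + 3 = 3 + V)
sqrt(sqrt(L(-26, -41) + d(2)) - 1012) = sqrt(sqrt(1/18 + (3 + 2)) - 1012) = sqrt(sqrt(1/18 + 5) - 1012) = sqrt(sqrt(91/18) - 1012) = sqrt(sqrt(182)/6 - 1012) = sqrt(-1012 + sqrt(182)/6)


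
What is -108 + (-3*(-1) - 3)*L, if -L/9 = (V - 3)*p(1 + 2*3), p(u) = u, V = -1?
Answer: -108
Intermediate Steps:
L = 252 (L = -9*(-1 - 3)*(1 + 2*3) = -(-36)*(1 + 6) = -(-36)*7 = -9*(-28) = 252)
-108 + (-3*(-1) - 3)*L = -108 + (-3*(-1) - 3)*252 = -108 + (3 - 3)*252 = -108 + 0*252 = -108 + 0 = -108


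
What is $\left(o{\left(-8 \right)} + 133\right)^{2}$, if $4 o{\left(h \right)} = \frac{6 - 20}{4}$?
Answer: $\frac{1117249}{64} \approx 17457.0$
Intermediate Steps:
$o{\left(h \right)} = - \frac{7}{8}$ ($o{\left(h \right)} = \frac{\left(6 - 20\right) \frac{1}{4}}{4} = \frac{\left(-14\right) \frac{1}{4}}{4} = \frac{1}{4} \left(- \frac{7}{2}\right) = - \frac{7}{8}$)
$\left(o{\left(-8 \right)} + 133\right)^{2} = \left(- \frac{7}{8} + 133\right)^{2} = \left(\frac{1057}{8}\right)^{2} = \frac{1117249}{64}$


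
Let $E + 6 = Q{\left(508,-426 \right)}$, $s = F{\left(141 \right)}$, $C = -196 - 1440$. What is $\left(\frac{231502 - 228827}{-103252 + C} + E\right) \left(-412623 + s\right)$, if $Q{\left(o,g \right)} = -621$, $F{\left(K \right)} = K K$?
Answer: $\frac{1844974302903}{7492} \approx 2.4626 \cdot 10^{8}$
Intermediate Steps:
$F{\left(K \right)} = K^{2}$
$C = -1636$ ($C = -196 - 1440 = -1636$)
$s = 19881$ ($s = 141^{2} = 19881$)
$E = -627$ ($E = -6 - 621 = -627$)
$\left(\frac{231502 - 228827}{-103252 + C} + E\right) \left(-412623 + s\right) = \left(\frac{231502 - 228827}{-103252 - 1636} - 627\right) \left(-412623 + 19881\right) = \left(\frac{2675}{-104888} - 627\right) \left(-392742\right) = \left(2675 \left(- \frac{1}{104888}\right) - 627\right) \left(-392742\right) = \left(- \frac{2675}{104888} - 627\right) \left(-392742\right) = \left(- \frac{65767451}{104888}\right) \left(-392742\right) = \frac{1844974302903}{7492}$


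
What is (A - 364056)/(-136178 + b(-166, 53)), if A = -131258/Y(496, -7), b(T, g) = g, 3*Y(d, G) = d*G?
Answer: 70200481/26257000 ≈ 2.6736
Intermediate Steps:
Y(d, G) = G*d/3 (Y(d, G) = (d*G)/3 = (G*d)/3 = G*d/3)
A = 196887/1736 (A = -131258/((⅓)*(-7)*496) = -131258/(-3472/3) = -131258*(-3/3472) = 196887/1736 ≈ 113.41)
(A - 364056)/(-136178 + b(-166, 53)) = (196887/1736 - 364056)/(-136178 + 53) = -631804329/1736/(-136125) = -631804329/1736*(-1/136125) = 70200481/26257000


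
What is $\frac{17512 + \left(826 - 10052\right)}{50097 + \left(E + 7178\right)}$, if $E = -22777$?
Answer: $\frac{4143}{17249} \approx 0.24019$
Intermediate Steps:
$\frac{17512 + \left(826 - 10052\right)}{50097 + \left(E + 7178\right)} = \frac{17512 + \left(826 - 10052\right)}{50097 + \left(-22777 + 7178\right)} = \frac{17512 + \left(826 - 10052\right)}{50097 - 15599} = \frac{17512 - 9226}{34498} = 8286 \cdot \frac{1}{34498} = \frac{4143}{17249}$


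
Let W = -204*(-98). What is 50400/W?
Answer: 300/119 ≈ 2.5210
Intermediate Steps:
W = 19992
50400/W = 50400/19992 = 50400*(1/19992) = 300/119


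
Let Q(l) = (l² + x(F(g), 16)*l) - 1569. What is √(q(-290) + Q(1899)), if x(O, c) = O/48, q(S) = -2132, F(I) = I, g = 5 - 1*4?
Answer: √57640633/4 ≈ 1898.0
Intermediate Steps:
g = 1 (g = 5 - 4 = 1)
x(O, c) = O/48 (x(O, c) = O*(1/48) = O/48)
Q(l) = -1569 + l² + l/48 (Q(l) = (l² + ((1/48)*1)*l) - 1569 = (l² + l/48) - 1569 = -1569 + l² + l/48)
√(q(-290) + Q(1899)) = √(-2132 + (-1569 + 1899² + (1/48)*1899)) = √(-2132 + (-1569 + 3606201 + 633/16)) = √(-2132 + 57674745/16) = √(57640633/16) = √57640633/4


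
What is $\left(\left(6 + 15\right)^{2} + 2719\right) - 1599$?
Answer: $1561$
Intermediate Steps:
$\left(\left(6 + 15\right)^{2} + 2719\right) - 1599 = \left(21^{2} + 2719\right) - 1599 = \left(441 + 2719\right) - 1599 = 3160 - 1599 = 1561$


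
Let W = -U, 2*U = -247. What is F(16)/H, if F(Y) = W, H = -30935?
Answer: -247/61870 ≈ -0.0039922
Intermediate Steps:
U = -247/2 (U = (1/2)*(-247) = -247/2 ≈ -123.50)
W = 247/2 (W = -1*(-247/2) = 247/2 ≈ 123.50)
F(Y) = 247/2
F(16)/H = (247/2)/(-30935) = (247/2)*(-1/30935) = -247/61870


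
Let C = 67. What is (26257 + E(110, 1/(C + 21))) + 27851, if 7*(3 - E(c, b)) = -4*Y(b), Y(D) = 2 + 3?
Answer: 378797/7 ≈ 54114.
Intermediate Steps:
Y(D) = 5
E(c, b) = 41/7 (E(c, b) = 3 - (-4)*5/7 = 3 - ⅐*(-20) = 3 + 20/7 = 41/7)
(26257 + E(110, 1/(C + 21))) + 27851 = (26257 + 41/7) + 27851 = 183840/7 + 27851 = 378797/7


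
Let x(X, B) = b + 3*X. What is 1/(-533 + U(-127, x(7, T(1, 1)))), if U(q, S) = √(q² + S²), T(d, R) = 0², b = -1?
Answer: -533/267560 - √16529/267560 ≈ -0.0024726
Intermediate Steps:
T(d, R) = 0
x(X, B) = -1 + 3*X
U(q, S) = √(S² + q²)
1/(-533 + U(-127, x(7, T(1, 1)))) = 1/(-533 + √((-1 + 3*7)² + (-127)²)) = 1/(-533 + √((-1 + 21)² + 16129)) = 1/(-533 + √(20² + 16129)) = 1/(-533 + √(400 + 16129)) = 1/(-533 + √16529)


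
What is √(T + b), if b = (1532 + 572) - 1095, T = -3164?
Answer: I*√2155 ≈ 46.422*I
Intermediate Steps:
b = 1009 (b = 2104 - 1095 = 1009)
√(T + b) = √(-3164 + 1009) = √(-2155) = I*√2155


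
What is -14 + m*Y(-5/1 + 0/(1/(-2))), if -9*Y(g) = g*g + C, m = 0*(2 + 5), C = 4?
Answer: -14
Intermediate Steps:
m = 0 (m = 0*7 = 0)
Y(g) = -4/9 - g²/9 (Y(g) = -(g*g + 4)/9 = -(g² + 4)/9 = -(4 + g²)/9 = -4/9 - g²/9)
-14 + m*Y(-5/1 + 0/(1/(-2))) = -14 + 0*(-4/9 - (-5/1 + 0/(1/(-2)))²/9) = -14 + 0*(-4/9 - (-5*1 + 0/(-½))²/9) = -14 + 0*(-4/9 - (-5 + 0*(-2))²/9) = -14 + 0*(-4/9 - (-5 + 0)²/9) = -14 + 0*(-4/9 - ⅑*(-5)²) = -14 + 0*(-4/9 - ⅑*25) = -14 + 0*(-4/9 - 25/9) = -14 + 0*(-29/9) = -14 + 0 = -14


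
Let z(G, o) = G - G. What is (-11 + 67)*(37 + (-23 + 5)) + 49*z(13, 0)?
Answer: 1064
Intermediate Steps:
z(G, o) = 0
(-11 + 67)*(37 + (-23 + 5)) + 49*z(13, 0) = (-11 + 67)*(37 + (-23 + 5)) + 49*0 = 56*(37 - 18) + 0 = 56*19 + 0 = 1064 + 0 = 1064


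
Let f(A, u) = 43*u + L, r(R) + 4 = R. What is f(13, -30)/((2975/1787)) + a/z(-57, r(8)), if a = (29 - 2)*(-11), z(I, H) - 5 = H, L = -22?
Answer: -2442719/2975 ≈ -821.08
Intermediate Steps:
r(R) = -4 + R
z(I, H) = 5 + H
a = -297 (a = 27*(-11) = -297)
f(A, u) = -22 + 43*u (f(A, u) = 43*u - 22 = -22 + 43*u)
f(13, -30)/((2975/1787)) + a/z(-57, r(8)) = (-22 + 43*(-30))/((2975/1787)) - 297/(5 + (-4 + 8)) = (-22 - 1290)/((2975*(1/1787))) - 297/(5 + 4) = -1312/2975/1787 - 297/9 = -1312*1787/2975 - 297*⅑ = -2344544/2975 - 33 = -2442719/2975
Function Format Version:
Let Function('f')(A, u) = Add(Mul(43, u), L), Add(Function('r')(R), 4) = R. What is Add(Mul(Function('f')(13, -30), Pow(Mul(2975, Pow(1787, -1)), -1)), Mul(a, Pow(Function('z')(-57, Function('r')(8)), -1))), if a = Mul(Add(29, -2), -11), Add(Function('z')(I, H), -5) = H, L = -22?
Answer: Rational(-2442719, 2975) ≈ -821.08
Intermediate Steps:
Function('r')(R) = Add(-4, R)
Function('z')(I, H) = Add(5, H)
a = -297 (a = Mul(27, -11) = -297)
Function('f')(A, u) = Add(-22, Mul(43, u)) (Function('f')(A, u) = Add(Mul(43, u), -22) = Add(-22, Mul(43, u)))
Add(Mul(Function('f')(13, -30), Pow(Mul(2975, Pow(1787, -1)), -1)), Mul(a, Pow(Function('z')(-57, Function('r')(8)), -1))) = Add(Mul(Add(-22, Mul(43, -30)), Pow(Mul(2975, Pow(1787, -1)), -1)), Mul(-297, Pow(Add(5, Add(-4, 8)), -1))) = Add(Mul(Add(-22, -1290), Pow(Mul(2975, Rational(1, 1787)), -1)), Mul(-297, Pow(Add(5, 4), -1))) = Add(Mul(-1312, Pow(Rational(2975, 1787), -1)), Mul(-297, Pow(9, -1))) = Add(Mul(-1312, Rational(1787, 2975)), Mul(-297, Rational(1, 9))) = Add(Rational(-2344544, 2975), -33) = Rational(-2442719, 2975)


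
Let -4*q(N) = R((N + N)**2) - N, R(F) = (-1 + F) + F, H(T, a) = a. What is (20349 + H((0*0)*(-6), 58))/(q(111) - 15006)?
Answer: -20407/39620 ≈ -0.51507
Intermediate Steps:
R(F) = -1 + 2*F
q(N) = 1/4 - 2*N**2 + N/4 (q(N) = -((-1 + 2*(N + N)**2) - N)/4 = -((-1 + 2*(2*N)**2) - N)/4 = -((-1 + 2*(4*N**2)) - N)/4 = -((-1 + 8*N**2) - N)/4 = -(-1 - N + 8*N**2)/4 = 1/4 - 2*N**2 + N/4)
(20349 + H((0*0)*(-6), 58))/(q(111) - 15006) = (20349 + 58)/((1/4 - 2*111**2 + (1/4)*111) - 15006) = 20407/((1/4 - 2*12321 + 111/4) - 15006) = 20407/((1/4 - 24642 + 111/4) - 15006) = 20407/(-24614 - 15006) = 20407/(-39620) = 20407*(-1/39620) = -20407/39620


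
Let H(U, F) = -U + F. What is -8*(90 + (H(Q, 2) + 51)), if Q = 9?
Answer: -1072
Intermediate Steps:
H(U, F) = F - U
-8*(90 + (H(Q, 2) + 51)) = -8*(90 + ((2 - 1*9) + 51)) = -8*(90 + ((2 - 9) + 51)) = -8*(90 + (-7 + 51)) = -8*(90 + 44) = -8*134 = -1072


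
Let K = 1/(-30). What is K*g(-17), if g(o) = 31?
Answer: -31/30 ≈ -1.0333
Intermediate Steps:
K = -1/30 ≈ -0.033333
K*g(-17) = -1/30*31 = -31/30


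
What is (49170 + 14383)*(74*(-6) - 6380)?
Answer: -433685672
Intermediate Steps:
(49170 + 14383)*(74*(-6) - 6380) = 63553*(-444 - 6380) = 63553*(-6824) = -433685672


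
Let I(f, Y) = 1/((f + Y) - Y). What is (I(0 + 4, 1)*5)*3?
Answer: 15/4 ≈ 3.7500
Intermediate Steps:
I(f, Y) = 1/f (I(f, Y) = 1/((Y + f) - Y) = 1/f)
(I(0 + 4, 1)*5)*3 = (5/(0 + 4))*3 = (5/4)*3 = 15/4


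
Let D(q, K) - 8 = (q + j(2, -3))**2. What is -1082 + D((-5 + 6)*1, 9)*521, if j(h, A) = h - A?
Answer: 21842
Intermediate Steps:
D(q, K) = 8 + (5 + q)**2 (D(q, K) = 8 + (q + (2 - 1*(-3)))**2 = 8 + (q + (2 + 3))**2 = 8 + (q + 5)**2 = 8 + (5 + q)**2)
-1082 + D((-5 + 6)*1, 9)*521 = -1082 + (8 + (5 + (-5 + 6)*1)**2)*521 = -1082 + (8 + (5 + 1*1)**2)*521 = -1082 + (8 + (5 + 1)**2)*521 = -1082 + (8 + 6**2)*521 = -1082 + (8 + 36)*521 = -1082 + 44*521 = -1082 + 22924 = 21842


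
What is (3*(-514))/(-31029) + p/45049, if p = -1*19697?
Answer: -180570885/465941807 ≈ -0.38754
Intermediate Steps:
p = -19697
(3*(-514))/(-31029) + p/45049 = (3*(-514))/(-31029) - 19697/45049 = -1542*(-1/31029) - 19697*1/45049 = 514/10343 - 19697/45049 = -180570885/465941807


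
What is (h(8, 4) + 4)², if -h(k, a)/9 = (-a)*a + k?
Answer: 5776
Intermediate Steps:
h(k, a) = -9*k + 9*a² (h(k, a) = -9*((-a)*a + k) = -9*(-a² + k) = -9*(k - a²) = -9*k + 9*a²)
(h(8, 4) + 4)² = ((-9*8 + 9*4²) + 4)² = ((-72 + 9*16) + 4)² = ((-72 + 144) + 4)² = (72 + 4)² = 76² = 5776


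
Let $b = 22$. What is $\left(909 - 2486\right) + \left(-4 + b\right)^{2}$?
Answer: $-1253$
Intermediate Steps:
$\left(909 - 2486\right) + \left(-4 + b\right)^{2} = \left(909 - 2486\right) + \left(-4 + 22\right)^{2} = -1577 + 18^{2} = -1577 + 324 = -1253$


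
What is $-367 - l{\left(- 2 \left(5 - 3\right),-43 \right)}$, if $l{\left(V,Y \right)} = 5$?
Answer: $-372$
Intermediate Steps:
$-367 - l{\left(- 2 \left(5 - 3\right),-43 \right)} = -367 - 5 = -372$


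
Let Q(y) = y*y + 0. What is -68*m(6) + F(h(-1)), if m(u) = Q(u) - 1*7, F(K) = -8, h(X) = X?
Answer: -1980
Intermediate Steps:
Q(y) = y² (Q(y) = y² + 0 = y²)
m(u) = -7 + u² (m(u) = u² - 1*7 = u² - 7 = -7 + u²)
-68*m(6) + F(h(-1)) = -68*(-7 + 6²) - 8 = -68*(-7 + 36) - 8 = -68*29 - 8 = -1972 - 8 = -1980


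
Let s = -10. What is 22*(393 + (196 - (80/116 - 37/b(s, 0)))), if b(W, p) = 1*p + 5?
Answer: 1900316/145 ≈ 13106.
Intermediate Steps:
b(W, p) = 5 + p (b(W, p) = p + 5 = 5 + p)
22*(393 + (196 - (80/116 - 37/b(s, 0)))) = 22*(393 + (196 - (80/116 - 37/(5 + 0)))) = 22*(393 + (196 - (80*(1/116) - 37/5))) = 22*(393 + (196 - (20/29 - 37*⅕))) = 22*(393 + (196 - (20/29 - 37/5))) = 22*(393 + (196 - 1*(-973/145))) = 22*(393 + (196 + 973/145)) = 22*(393 + 29393/145) = 22*(86378/145) = 1900316/145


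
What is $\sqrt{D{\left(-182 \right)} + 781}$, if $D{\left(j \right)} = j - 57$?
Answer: $\sqrt{542} \approx 23.281$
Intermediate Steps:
$D{\left(j \right)} = -57 + j$ ($D{\left(j \right)} = j - 57 = -57 + j$)
$\sqrt{D{\left(-182 \right)} + 781} = \sqrt{\left(-57 - 182\right) + 781} = \sqrt{-239 + 781} = \sqrt{542}$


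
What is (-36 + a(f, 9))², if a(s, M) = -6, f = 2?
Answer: 1764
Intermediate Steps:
(-36 + a(f, 9))² = (-36 - 6)² = (-42)² = 1764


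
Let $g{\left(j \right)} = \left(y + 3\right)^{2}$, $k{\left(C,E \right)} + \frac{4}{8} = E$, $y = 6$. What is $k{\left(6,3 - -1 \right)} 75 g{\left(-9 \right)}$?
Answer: $\frac{42525}{2} \approx 21263.0$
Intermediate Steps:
$k{\left(C,E \right)} = - \frac{1}{2} + E$
$g{\left(j \right)} = 81$ ($g{\left(j \right)} = \left(6 + 3\right)^{2} = 9^{2} = 81$)
$k{\left(6,3 - -1 \right)} 75 g{\left(-9 \right)} = \left(- \frac{1}{2} + \left(3 - -1\right)\right) 75 \cdot 81 = \left(- \frac{1}{2} + \left(3 + 1\right)\right) 75 \cdot 81 = \left(- \frac{1}{2} + 4\right) 75 \cdot 81 = \frac{7}{2} \cdot 75 \cdot 81 = \frac{525}{2} \cdot 81 = \frac{42525}{2}$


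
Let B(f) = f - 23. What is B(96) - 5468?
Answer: -5395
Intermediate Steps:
B(f) = -23 + f
B(96) - 5468 = (-23 + 96) - 5468 = 73 - 5468 = -5395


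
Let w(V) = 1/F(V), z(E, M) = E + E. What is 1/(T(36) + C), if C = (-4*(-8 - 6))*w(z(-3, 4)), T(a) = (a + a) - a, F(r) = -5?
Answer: 5/124 ≈ 0.040323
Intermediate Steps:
z(E, M) = 2*E
T(a) = a (T(a) = 2*a - a = a)
w(V) = -1/5 (w(V) = 1/(-5) = -1/5)
C = -56/5 (C = -4*(-8 - 6)*(-1/5) = -4*(-14)*(-1/5) = 56*(-1/5) = -56/5 ≈ -11.200)
1/(T(36) + C) = 1/(36 - 56/5) = 1/(124/5) = 5/124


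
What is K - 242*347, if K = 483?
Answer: -83491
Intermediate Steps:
K - 242*347 = 483 - 242*347 = 483 - 83974 = -83491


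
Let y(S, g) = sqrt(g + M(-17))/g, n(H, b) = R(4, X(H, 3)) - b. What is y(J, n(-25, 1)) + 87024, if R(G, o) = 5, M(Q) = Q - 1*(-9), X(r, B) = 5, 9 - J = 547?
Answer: 87024 + I/2 ≈ 87024.0 + 0.5*I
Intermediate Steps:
J = -538 (J = 9 - 1*547 = 9 - 547 = -538)
M(Q) = 9 + Q (M(Q) = Q + 9 = 9 + Q)
n(H, b) = 5 - b
y(S, g) = sqrt(-8 + g)/g (y(S, g) = sqrt(g + (9 - 17))/g = sqrt(g - 8)/g = sqrt(-8 + g)/g)
y(J, n(-25, 1)) + 87024 = sqrt(-8 + (5 - 1*1))/(5 - 1*1) + 87024 = sqrt(-8 + (5 - 1))/(5 - 1) + 87024 = sqrt(-8 + 4)/4 + 87024 = sqrt(-4)/4 + 87024 = (2*I)/4 + 87024 = I/2 + 87024 = 87024 + I/2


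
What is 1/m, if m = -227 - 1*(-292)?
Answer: 1/65 ≈ 0.015385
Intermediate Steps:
m = 65 (m = -227 + 292 = 65)
1/m = 1/65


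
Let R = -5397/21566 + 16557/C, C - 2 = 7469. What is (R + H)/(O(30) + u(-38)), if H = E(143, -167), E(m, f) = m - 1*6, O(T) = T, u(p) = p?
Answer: -22390130557/1288956688 ≈ -17.371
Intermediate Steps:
C = 7471 (C = 2 + 7469 = 7471)
R = 316747275/161119586 (R = -5397/21566 + 16557/7471 = 316747275/161119586 ≈ 1.9659)
E(m, f) = -6 + m (E(m, f) = m - 6 = -6 + m)
H = 137 (H = -6 + 143 = 137)
(R + H)/(O(30) + u(-38)) = (316747275/161119586 + 137)/(30 - 38) = (22390130557/161119586)/(-8) = (22390130557/161119586)*(-⅛) = -22390130557/1288956688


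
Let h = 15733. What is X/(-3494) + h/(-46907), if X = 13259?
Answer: -676911015/163893058 ≈ -4.1302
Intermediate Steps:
X/(-3494) + h/(-46907) = 13259/(-3494) + 15733/(-46907) = 13259*(-1/3494) + 15733*(-1/46907) = -13259/3494 - 15733/46907 = -676911015/163893058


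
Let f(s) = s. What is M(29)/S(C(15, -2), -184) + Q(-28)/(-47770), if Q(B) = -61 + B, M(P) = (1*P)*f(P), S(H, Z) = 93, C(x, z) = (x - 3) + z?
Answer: 40182847/4442610 ≈ 9.0449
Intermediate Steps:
C(x, z) = -3 + x + z (C(x, z) = (-3 + x) + z = -3 + x + z)
M(P) = P**2 (M(P) = (1*P)*P = P*P = P**2)
M(29)/S(C(15, -2), -184) + Q(-28)/(-47770) = 29**2/93 + (-61 - 28)/(-47770) = 841*(1/93) - 89*(-1/47770) = 841/93 + 89/47770 = 40182847/4442610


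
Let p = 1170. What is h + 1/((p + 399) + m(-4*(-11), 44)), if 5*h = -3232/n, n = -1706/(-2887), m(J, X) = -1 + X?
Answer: -7520607639/6875180 ≈ -1093.9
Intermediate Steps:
n = 1706/2887 (n = -1706*(-1/2887) = 1706/2887 ≈ 0.59093)
h = -4665392/4265 (h = (-3232/1706/2887)/5 = (-3232*2887/1706)/5 = (⅕)*(-4665392/853) = -4665392/4265 ≈ -1093.9)
h + 1/((p + 399) + m(-4*(-11), 44)) = -4665392/4265 + 1/((1170 + 399) + (-1 + 44)) = -4665392/4265 + 1/(1569 + 43) = -4665392/4265 + 1/1612 = -7520607639/6875180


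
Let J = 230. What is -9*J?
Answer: -2070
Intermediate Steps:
-9*J = -9*230 = -2070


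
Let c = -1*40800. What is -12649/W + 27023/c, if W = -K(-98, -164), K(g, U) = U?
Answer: -130127743/1672800 ≈ -77.790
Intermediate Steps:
c = -40800
W = 164 (W = -1*(-164) = 164)
-12649/W + 27023/c = -12649/164 + 27023/(-40800) = -12649*1/164 + 27023*(-1/40800) = -12649/164 - 27023/40800 = -130127743/1672800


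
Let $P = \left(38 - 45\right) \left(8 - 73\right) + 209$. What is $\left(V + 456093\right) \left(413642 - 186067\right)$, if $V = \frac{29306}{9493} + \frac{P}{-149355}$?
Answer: $\frac{29432973289035321595}{283565403} \approx 1.038 \cdot 10^{11}$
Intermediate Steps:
$P = 664$ ($P = \left(-7\right) \left(-65\right) + 209 = 455 + 209 = 664$)
$V = \frac{4370694278}{1417827015}$ ($V = \frac{29306}{9493} + \frac{664}{-149355} = 29306 \cdot \frac{1}{9493} + 664 \left(- \frac{1}{149355}\right) = \frac{29306}{9493} - \frac{664}{149355} = \frac{4370694278}{1417827015} \approx 3.0827$)
$\left(V + 456093\right) \left(413642 - 186067\right) = \left(\frac{4370694278}{1417827015} + 456093\right) \left(413642 - 186067\right) = \frac{646665347446673}{1417827015} \cdot 227575 = \frac{29432973289035321595}{283565403}$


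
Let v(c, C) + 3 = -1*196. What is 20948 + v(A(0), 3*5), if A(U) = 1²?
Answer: 20749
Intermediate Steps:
A(U) = 1
v(c, C) = -199 (v(c, C) = -3 - 1*196 = -3 - 196 = -199)
20948 + v(A(0), 3*5) = 20948 - 199 = 20749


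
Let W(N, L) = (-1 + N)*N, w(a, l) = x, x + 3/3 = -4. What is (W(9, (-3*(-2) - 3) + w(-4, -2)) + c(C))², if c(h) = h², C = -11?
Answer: 37249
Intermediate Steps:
x = -5 (x = -1 - 4 = -5)
w(a, l) = -5
W(N, L) = N*(-1 + N)
(W(9, (-3*(-2) - 3) + w(-4, -2)) + c(C))² = (9*(-1 + 9) + (-11)²)² = (9*8 + 121)² = (72 + 121)² = 193² = 37249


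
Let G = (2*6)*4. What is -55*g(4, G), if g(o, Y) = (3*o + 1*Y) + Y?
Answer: -5940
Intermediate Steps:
G = 48 (G = 12*4 = 48)
g(o, Y) = 2*Y + 3*o (g(o, Y) = (3*o + Y) + Y = (Y + 3*o) + Y = 2*Y + 3*o)
-55*g(4, G) = -55*(2*48 + 3*4) = -55*(96 + 12) = -55*108 = -5940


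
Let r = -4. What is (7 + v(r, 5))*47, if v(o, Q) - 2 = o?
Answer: 235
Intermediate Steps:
v(o, Q) = 2 + o
(7 + v(r, 5))*47 = (7 + (2 - 4))*47 = (7 - 2)*47 = 5*47 = 235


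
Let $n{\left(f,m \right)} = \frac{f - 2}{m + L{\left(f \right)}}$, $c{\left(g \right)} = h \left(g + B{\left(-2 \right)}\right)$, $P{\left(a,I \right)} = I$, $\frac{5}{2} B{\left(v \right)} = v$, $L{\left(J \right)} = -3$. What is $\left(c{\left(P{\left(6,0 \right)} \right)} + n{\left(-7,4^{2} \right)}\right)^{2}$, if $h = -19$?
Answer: $\frac{889249}{4225} \approx 210.47$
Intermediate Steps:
$B{\left(v \right)} = \frac{2 v}{5}$
$c{\left(g \right)} = \frac{76}{5} - 19 g$ ($c{\left(g \right)} = - 19 \left(g + \frac{2}{5} \left(-2\right)\right) = - 19 \left(g - \frac{4}{5}\right) = - 19 \left(- \frac{4}{5} + g\right) = \frac{76}{5} - 19 g$)
$n{\left(f,m \right)} = \frac{-2 + f}{-3 + m}$ ($n{\left(f,m \right)} = \frac{f - 2}{m - 3} = \frac{-2 + f}{-3 + m}$)
$\left(c{\left(P{\left(6,0 \right)} \right)} + n{\left(-7,4^{2} \right)}\right)^{2} = \left(\left(\frac{76}{5} - 0\right) + \frac{-2 - 7}{-3 + 4^{2}}\right)^{2} = \left(\left(\frac{76}{5} + 0\right) + \frac{1}{-3 + 16} \left(-9\right)\right)^{2} = \left(\frac{76}{5} + \frac{1}{13} \left(-9\right)\right)^{2} = \left(\frac{76}{5} - \frac{9}{13}\right)^{2} = \left(\frac{943}{65}\right)^{2} = \frac{889249}{4225}$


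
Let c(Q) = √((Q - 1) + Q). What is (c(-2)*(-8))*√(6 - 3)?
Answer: -8*I*√15 ≈ -30.984*I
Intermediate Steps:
c(Q) = √(-1 + 2*Q) (c(Q) = √((-1 + Q) + Q) = √(-1 + 2*Q))
(c(-2)*(-8))*√(6 - 3) = (√(-1 + 2*(-2))*(-8))*√(6 - 3) = (√(-1 - 4)*(-8))*√3 = (√(-5)*(-8))*√3 = ((I*√5)*(-8))*√3 = (-8*I*√5)*√3 = -8*I*√15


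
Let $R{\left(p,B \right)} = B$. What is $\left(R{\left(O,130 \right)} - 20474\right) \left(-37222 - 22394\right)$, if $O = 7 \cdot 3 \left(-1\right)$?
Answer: $1212827904$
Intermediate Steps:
$O = -21$ ($O = 21 \left(-1\right) = -21$)
$\left(R{\left(O,130 \right)} - 20474\right) \left(-37222 - 22394\right) = \left(130 - 20474\right) \left(-37222 - 22394\right) = \left(130 - 20474\right) \left(-59616\right) = \left(-20344\right) \left(-59616\right) = 1212827904$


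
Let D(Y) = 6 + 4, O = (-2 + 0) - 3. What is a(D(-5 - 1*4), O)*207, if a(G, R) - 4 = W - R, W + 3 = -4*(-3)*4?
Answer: 11178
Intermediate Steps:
W = 45 (W = -3 - 4*(-3)*4 = -3 + 12*4 = -3 + 48 = 45)
O = -5 (O = -2 - 3 = -5)
D(Y) = 10
a(G, R) = 49 - R (a(G, R) = 4 + (45 - R) = 49 - R)
a(D(-5 - 1*4), O)*207 = (49 - 1*(-5))*207 = (49 + 5)*207 = 54*207 = 11178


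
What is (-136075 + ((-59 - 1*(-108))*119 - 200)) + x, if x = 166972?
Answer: 36528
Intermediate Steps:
(-136075 + ((-59 - 1*(-108))*119 - 200)) + x = (-136075 + ((-59 - 1*(-108))*119 - 200)) + 166972 = (-136075 + ((-59 + 108)*119 - 200)) + 166972 = (-136075 + (49*119 - 200)) + 166972 = (-136075 + (5831 - 200)) + 166972 = (-136075 + 5631) + 166972 = -130444 + 166972 = 36528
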